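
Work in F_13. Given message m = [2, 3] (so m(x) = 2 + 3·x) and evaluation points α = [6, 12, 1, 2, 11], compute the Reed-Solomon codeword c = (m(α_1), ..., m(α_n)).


c = [7, 12, 5, 8, 9]

Message polynomial: m(x) = 2 + 3·x (mod 13).
For each evaluation point α_i, compute m(α_i) mod 13:
  α_1 = 6: Horner steps 3 → 7, so m(6) = 7.
  α_2 = 12: Horner steps 3 → 12, so m(12) = 12.
  α_3 = 1: Horner steps 3 → 5, so m(1) = 5.
  α_4 = 2: Horner steps 3 → 8, so m(2) = 8.
  α_5 = 11: Horner steps 3 → 9, so m(11) = 9.
Codeword c = [7, 12, 5, 8, 9] ∈ F_13^5.


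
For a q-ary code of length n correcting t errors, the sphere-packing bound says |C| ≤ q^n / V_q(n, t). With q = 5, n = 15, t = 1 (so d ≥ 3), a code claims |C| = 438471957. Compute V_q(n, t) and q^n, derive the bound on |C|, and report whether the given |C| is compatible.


V_q(n, t) = 61, q^n = 30517578125, Hamming bound = 500288165, |C| = 438471957 ≤ bound (satisfied).

Step 1: Compute V_q(n, t) = Σ_{j=0}^1 C(n, j) (q−1)^j.
  j = 0: C(15,0)·(4)^0 = 1·1 = 1.
  j = 1: C(15,1)·(4)^1 = 15·4 = 60.
  V_q(n, t) = 1 + 60 = 61.
Step 2: q^n = 5^15 = 30517578125.
Step 3: Hamming bound ⌊q^n / V_q(n,t)⌋ = ⌊30517578125/61⌋ = 500288165.
Step 4: Compare |C| = 438471957 to 500288165: satisfied.
The claimed |C| lies below the Hamming bound.


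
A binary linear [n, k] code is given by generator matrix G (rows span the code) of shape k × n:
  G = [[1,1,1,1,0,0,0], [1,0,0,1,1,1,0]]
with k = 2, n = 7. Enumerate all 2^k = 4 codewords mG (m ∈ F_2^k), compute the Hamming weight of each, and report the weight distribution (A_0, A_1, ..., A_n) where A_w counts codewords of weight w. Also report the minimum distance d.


Weight distribution: A_0 = 1, A_4 = 3. Minimum distance d = 4.

Enumerate all 2^2 = 4 messages m ∈ F_2^2.
For each, compute codeword c = mG in F_2^7, then tally its weight.
  m = 00 → c = 0000000, weight = 0.
  m = 10 → c = 1111000, weight = 4.
  m = 01 → c = 1001110, weight = 4.
  m = 11 → c = 0110110, weight = 4.
Tally weights:
  weight 0: 1 codewords.
  weight 4: 3 codewords.
Minimum distance d = smallest w > 0 with A_w > 0 = 4.
Sanity: Σ A_w = 4 = 2^2 = 4 ✓.


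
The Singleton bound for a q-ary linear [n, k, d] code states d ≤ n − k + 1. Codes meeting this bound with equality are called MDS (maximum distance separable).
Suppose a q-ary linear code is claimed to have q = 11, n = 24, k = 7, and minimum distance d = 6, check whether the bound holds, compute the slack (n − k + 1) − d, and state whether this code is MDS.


Singleton RHS = n − k + 1 = 18, slack = 12, bound satisfied, not MDS.

Singleton bound: d ≤ n − k + 1.
Here n = 24, k = 7, so n − k + 1 = 18.
Given d = 6, check d ≤ 18: YES.
Slack = (n − k + 1) − d = 12.
The code is NOT MDS (slack = 12 > 0).
Description: the claimed parameters are [24, 7, 6]_11; such a code would be non-MDS.


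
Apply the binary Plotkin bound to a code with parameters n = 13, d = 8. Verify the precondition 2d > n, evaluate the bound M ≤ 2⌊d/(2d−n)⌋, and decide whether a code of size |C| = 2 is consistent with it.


Plotkin bound M ≤ 4; given |C| = 2 ≤ bound (satisfied).

Check applicability: 2d = 16, n = 13.
2d − n = 3 > 0, so Plotkin applies.
Compute d/(2d−n) = 8/3 ≈ 2.6667.
⌊d/(2d−n)⌋ = 2.
Plotkin bound: M ≤ 2·2 = 4.
Given |C| = 2, check: satisfied.
This |C| is below the Plotkin bound.


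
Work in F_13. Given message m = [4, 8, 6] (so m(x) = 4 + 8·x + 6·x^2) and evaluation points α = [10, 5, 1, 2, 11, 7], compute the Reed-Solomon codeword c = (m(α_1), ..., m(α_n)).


c = [8, 12, 5, 5, 12, 3]

Message polynomial: m(x) = 4 + 8·x + 6·x^2 (mod 13).
For each evaluation point α_i, compute m(α_i) mod 13:
  α_1 = 10: Horner steps 6 → 3 → 8, so m(10) = 8.
  α_2 = 5: Horner steps 6 → 12 → 12, so m(5) = 12.
  α_3 = 1: Horner steps 6 → 1 → 5, so m(1) = 5.
  α_4 = 2: Horner steps 6 → 7 → 5, so m(2) = 5.
  α_5 = 11: Horner steps 6 → 9 → 12, so m(11) = 12.
  α_6 = 7: Horner steps 6 → 11 → 3, so m(7) = 3.
Codeword c = [8, 12, 5, 5, 12, 3] ∈ F_13^6.


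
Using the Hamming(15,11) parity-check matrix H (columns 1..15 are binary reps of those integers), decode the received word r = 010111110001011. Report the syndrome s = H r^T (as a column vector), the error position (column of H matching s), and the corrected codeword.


s = (0, 1, 1, 1)^T, error position = 7, corrected codeword c = 010111010001011

Compute s = H r^T mod 2 one row at a time:
  s_1 = 1 + 0 + 0 + 0 + 1 + 0 + 1 + 1 = 4 ≡ 0 (mod 2).
  s_2 = 1 + 1 + 1 + 1 + 1 + 0 + 1 + 1 = 7 ≡ 1 (mod 2).
  s_3 = 1 + 0 + 1 + 1 + 0 + 0 + 1 + 1 = 5 ≡ 1 (mod 2).
  s_4 = 0 + 0 + 1 + 1 + 0 + 0 + 0 + 1 = 3 ≡ 1 (mod 2).
s = (0, 1, 1, 1)^T — this equals column 7 of H (binary 0111), so error is at position 7.
Correct: flip bit 7 of r = 010111110001011 to get c = 010111010001011.


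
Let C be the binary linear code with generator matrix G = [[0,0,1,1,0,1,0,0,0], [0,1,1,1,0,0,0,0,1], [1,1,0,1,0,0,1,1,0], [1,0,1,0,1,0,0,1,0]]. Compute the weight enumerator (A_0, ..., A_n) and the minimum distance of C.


Weight distribution: A_0 = 1, A_3 = 3, A_4 = 3, A_5 = 4, A_6 = 4, A_7 = 1. Minimum distance d = 3.

Enumerate all 2^4 = 16 messages m ∈ F_2^4.
For each, compute codeword c = mG in F_2^9, then tally its weight.
  m = 0000 → c = 000000000, weight = 0.
  m = 1000 → c = 001101000, weight = 3.
  m = 0100 → c = 011100001, weight = 4.
  m = 1100 → c = 010001001, weight = 3.
  m = 0010 → c = 110100110, weight = 5.
  m = 1010 → c = 111001110, weight = 6.
  m = 0110 → c = 101000111, weight = 5.
  m = 1110 → c = 100101111, weight = 6.
  m = 0001 → c = 101010010, weight = 4.
  m = 1001 → c = 100111010, weight = 5.
  m = 0101 → c = 110110011, weight = 6.
  m = 1101 → c = 111011011, weight = 7.
  m = 0011 → c = 011110100, weight = 5.
  m = 1011 → c = 010011100, weight = 4.
  m = 0111 → c = 000010101, weight = 3.
  m = 1111 → c = 001111101, weight = 6.
Tally weights:
  weight 0: 1 codewords.
  weight 3: 3 codewords.
  weight 4: 3 codewords.
  weight 5: 4 codewords.
  weight 6: 4 codewords.
  weight 7: 1 codewords.
Minimum distance d = smallest w > 0 with A_w > 0 = 3.
Sanity: Σ A_w = 16 = 2^4 = 16 ✓.


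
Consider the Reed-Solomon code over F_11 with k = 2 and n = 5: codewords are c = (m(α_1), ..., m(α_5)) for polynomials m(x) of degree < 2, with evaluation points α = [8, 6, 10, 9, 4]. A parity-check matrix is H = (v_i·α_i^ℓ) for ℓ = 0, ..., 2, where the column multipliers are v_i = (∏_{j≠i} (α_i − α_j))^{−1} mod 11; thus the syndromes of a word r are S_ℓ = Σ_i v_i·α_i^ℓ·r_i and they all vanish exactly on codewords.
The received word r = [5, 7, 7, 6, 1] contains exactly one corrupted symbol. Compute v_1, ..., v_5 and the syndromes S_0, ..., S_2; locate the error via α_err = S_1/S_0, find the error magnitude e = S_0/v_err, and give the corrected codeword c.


S = (10, 5, 8), error at position 2, error magnitude e = 4, c = [5, 3, 7, 6, 1].

Step 1: column multipliers v_i = (∏_{j≠i}(α_i − α_j))^{−1} mod 11.
  i = 1 (α = 8): (8−6)(8−10)(8−9)(8−4) = 2·(−2)·(−1)·4 = 16 ≡ 5, so v_1 = 5^{−1} = 9 (mod 11).
  i = 2 (α = 6): (6−8)(6−10)(6−9)(6−4) = (−2)·(−4)·(−3)·2 = −48 ≡ 7, so v_2 = 7^{−1} = 8 (mod 11).
  i = 3 (α = 10): (10−8)(10−6)(10−9)(10−4) = 2·4·1·6 = 48 ≡ 4, so v_3 = 4^{−1} = 3 (mod 11).
  i = 4 (α = 9): (9−8)(9−6)(9−10)(9−4) = 1·3·(−1)·5 = −15 ≡ 7, so v_4 = 7^{−1} = 8 (mod 11).
  i = 5 (α = 4): (4−8)(4−6)(4−10)(4−9) = (−4)·(−2)·(−6)·(−5) = 240 ≡ 9, so v_5 = 9^{−1} = 5 (mod 11).
  v = [9, 8, 3, 8, 5].
Step 2: syndromes of r = [5, 7, 7, 6, 1] (all sums mod 11).
  S_0 = Σ v_i r_i = 9·5 + 8·7 + 3·7 + 8·6 + 5·1 = 175 ≡ 10.
  S_1 = Σ v_i α_i r_i = 9·8·5 + 8·6·7 + 3·10·7 + 8·9·6 + 5·4·1 = 1358 ≡ 5.
  α_i^2 mod 11 = [9, 3, 1, 4, 5].
  S_2 = Σ v_i α_i^2 r_i = 9·9·5 + 8·3·7 + 3·1·7 + 8·4·6 + 5·5·1 = 811 ≡ 8.
  S = (10, 5, 8) ≠ 0, so r is not a codeword (an error is present).
Step 3: locate the error. For a single error e at position i, S_ℓ = v_i·e·α_i^ℓ, so α_err = S_1/S_0.
  S_0^{−1} = 10^{−1} = 10 (mod 11), so α_err = 5·10 = 50 ≡ 6 = α_2. Error position i = 2.
  Consistency check: S_2/S_1 = 8·9 = 72 ≡ 6 = α_err ✓ (single-error assumption holds).
Step 4: error magnitude e = S_0/v_2 = S_0·∏_{j≠2}(α_2 − α_j) = 10·7 = 70 ≡ 4 (mod 11).
Step 5: correct position 2: c_2 = r_2 − e = 7 − 4 ≡ 3 (mod 11). Hence c = [5, 3, 7, 6, 1].
  Check: interpolating c through the α_i gives m(x) = 8 + 1·x (degree < 2) with m(α_i) = c_i for every i, so c is indeed a codeword.


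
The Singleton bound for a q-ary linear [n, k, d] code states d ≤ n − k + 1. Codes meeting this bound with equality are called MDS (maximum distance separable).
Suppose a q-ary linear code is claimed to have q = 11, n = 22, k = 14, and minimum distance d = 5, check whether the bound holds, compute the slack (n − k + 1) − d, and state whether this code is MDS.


Singleton RHS = n − k + 1 = 9, slack = 4, bound satisfied, not MDS.

Singleton bound: d ≤ n − k + 1.
Here n = 22, k = 14, so n − k + 1 = 9.
Given d = 5, check d ≤ 9: YES.
Slack = (n − k + 1) − d = 4.
The code is NOT MDS (slack = 4 > 0).
Description: the claimed parameters are [22, 14, 5]_11; such a code would be non-MDS.


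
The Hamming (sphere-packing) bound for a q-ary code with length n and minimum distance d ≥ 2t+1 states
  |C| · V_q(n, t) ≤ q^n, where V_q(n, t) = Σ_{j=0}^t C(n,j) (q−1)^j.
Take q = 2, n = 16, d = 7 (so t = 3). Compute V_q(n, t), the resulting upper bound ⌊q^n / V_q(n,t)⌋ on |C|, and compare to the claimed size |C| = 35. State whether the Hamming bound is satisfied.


V_q(n, t) = 697, q^n = 65536, Hamming bound = 94, |C| = 35 ≤ bound (satisfied).

Step 1: Compute V_q(n, t) = Σ_{j=0}^3 C(n, j) (q−1)^j.
  j = 0: C(16,0)·(1)^0 = 1·1 = 1.
  j = 1: C(16,1)·(1)^1 = 16·1 = 16.
  j = 2: C(16,2)·(1)^2 = 120·1 = 120.
  j = 3: C(16,3)·(1)^3 = 560·1 = 560.
  V_q(n, t) = 1 + 16 + 120 + 560 = 697.
Step 2: q^n = 2^16 = 65536.
Step 3: Hamming bound ⌊q^n / V_q(n,t)⌋ = ⌊65536/697⌋ = 94.
Step 4: Compare |C| = 35 to 94: satisfied.
The claimed |C| lies below the Hamming bound.


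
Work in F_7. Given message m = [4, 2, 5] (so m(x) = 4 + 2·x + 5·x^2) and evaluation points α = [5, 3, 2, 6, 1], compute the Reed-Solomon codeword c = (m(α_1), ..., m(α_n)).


c = [6, 6, 0, 0, 4]

Message polynomial: m(x) = 4 + 2·x + 5·x^2 (mod 7).
For each evaluation point α_i, compute m(α_i) mod 7:
  α_1 = 5: Horner steps 5 → 6 → 6, so m(5) = 6.
  α_2 = 3: Horner steps 5 → 3 → 6, so m(3) = 6.
  α_3 = 2: Horner steps 5 → 5 → 0, so m(2) = 0.
  α_4 = 6: Horner steps 5 → 4 → 0, so m(6) = 0.
  α_5 = 1: Horner steps 5 → 0 → 4, so m(1) = 4.
Codeword c = [6, 6, 0, 0, 4] ∈ F_7^5.


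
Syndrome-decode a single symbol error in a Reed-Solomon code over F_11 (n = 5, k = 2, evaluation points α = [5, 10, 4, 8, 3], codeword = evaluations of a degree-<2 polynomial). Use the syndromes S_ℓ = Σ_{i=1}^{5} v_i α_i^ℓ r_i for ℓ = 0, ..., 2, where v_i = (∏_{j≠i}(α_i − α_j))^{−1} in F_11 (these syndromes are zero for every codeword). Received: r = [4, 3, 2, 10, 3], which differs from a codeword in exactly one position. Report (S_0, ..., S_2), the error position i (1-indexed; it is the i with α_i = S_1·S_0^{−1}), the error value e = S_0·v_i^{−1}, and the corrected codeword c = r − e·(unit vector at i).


S = (9, 5, 4), error at position 5, error magnitude e = 3, c = [4, 3, 2, 10, 0].

Step 1: column multipliers v_i = (∏_{j≠i}(α_i − α_j))^{−1} mod 11.
  i = 1 (α = 5): (5−10)(5−4)(5−8)(5−3) = (−5)·1·(−3)·2 = 30 ≡ 8, so v_1 = 8^{−1} = 7 (mod 11).
  i = 2 (α = 10): (10−5)(10−4)(10−8)(10−3) = 5·6·2·7 = 420 ≡ 2, so v_2 = 2^{−1} = 6 (mod 11).
  i = 3 (α = 4): (4−5)(4−10)(4−8)(4−3) = (−1)·(−6)·(−4)·1 = −24 ≡ 9, so v_3 = 9^{−1} = 5 (mod 11).
  i = 4 (α = 8): (8−5)(8−10)(8−4)(8−3) = 3·(−2)·4·5 = −120 ≡ 1, so v_4 = 1^{−1} = 1 (mod 11).
  i = 5 (α = 3): (3−5)(3−10)(3−4)(3−8) = (−2)·(−7)·(−1)·(−5) = 70 ≡ 4, so v_5 = 4^{−1} = 3 (mod 11).
  v = [7, 6, 5, 1, 3].
Step 2: syndromes of r = [4, 3, 2, 10, 3] (all sums mod 11).
  S_0 = Σ v_i r_i = 7·4 + 6·3 + 5·2 + 1·10 + 3·3 = 75 ≡ 9.
  S_1 = Σ v_i α_i r_i = 7·5·4 + 6·10·3 + 5·4·2 + 1·8·10 + 3·3·3 = 467 ≡ 5.
  α_i^2 mod 11 = [3, 1, 5, 9, 9].
  S_2 = Σ v_i α_i^2 r_i = 7·3·4 + 6·1·3 + 5·5·2 + 1·9·10 + 3·9·3 = 323 ≡ 4.
  S = (9, 5, 4) ≠ 0, so r is not a codeword (an error is present).
Step 3: locate the error. For a single error e at position i, S_ℓ = v_i·e·α_i^ℓ, so α_err = S_1/S_0.
  S_0^{−1} = 9^{−1} = 5 (mod 11), so α_err = 5·5 = 25 ≡ 3 = α_5. Error position i = 5.
  Consistency check: S_2/S_1 = 4·9 = 36 ≡ 3 = α_err ✓ (single-error assumption holds).
Step 4: error magnitude e = S_0/v_5 = S_0·∏_{j≠5}(α_5 − α_j) = 9·4 = 36 ≡ 3 (mod 11).
Step 5: correct position 5: c_5 = r_5 − e = 3 − 3 ≡ 0 (mod 11). Hence c = [4, 3, 2, 10, 0].
  Check: interpolating c through the α_i gives m(x) = 5 + 2·x (degree < 2) with m(α_i) = c_i for every i, so c is indeed a codeword.


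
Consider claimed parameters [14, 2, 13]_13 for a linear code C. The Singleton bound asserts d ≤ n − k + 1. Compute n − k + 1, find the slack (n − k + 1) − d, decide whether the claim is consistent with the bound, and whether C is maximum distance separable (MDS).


Singleton RHS = n − k + 1 = 13, slack = 0, bound satisfied, MDS.

Singleton bound: d ≤ n − k + 1.
Here n = 14, k = 2, so n − k + 1 = 13.
Given d = 13, check d ≤ 13: YES.
Slack = (n − k + 1) − d = 0.
The code is MDS (slack = 0).
Description: the claimed parameters are [14, 2, 13]_13; such a code would be MDS (meets Singleton bound).


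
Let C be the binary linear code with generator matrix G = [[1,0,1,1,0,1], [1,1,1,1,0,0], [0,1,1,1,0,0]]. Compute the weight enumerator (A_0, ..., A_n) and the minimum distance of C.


Weight distribution: A_0 = 1, A_1 = 1, A_2 = 1, A_3 = 3, A_4 = 2. Minimum distance d = 1.

Enumerate all 2^3 = 8 messages m ∈ F_2^3.
For each, compute codeword c = mG in F_2^6, then tally its weight.
  m = 000 → c = 000000, weight = 0.
  m = 100 → c = 101101, weight = 4.
  m = 010 → c = 111100, weight = 4.
  m = 110 → c = 010001, weight = 2.
  m = 001 → c = 011100, weight = 3.
  m = 101 → c = 110001, weight = 3.
  m = 011 → c = 100000, weight = 1.
  m = 111 → c = 001101, weight = 3.
Tally weights:
  weight 0: 1 codewords.
  weight 1: 1 codewords.
  weight 2: 1 codewords.
  weight 3: 3 codewords.
  weight 4: 2 codewords.
Minimum distance d = smallest w > 0 with A_w > 0 = 1.
Sanity: Σ A_w = 8 = 2^3 = 8 ✓.


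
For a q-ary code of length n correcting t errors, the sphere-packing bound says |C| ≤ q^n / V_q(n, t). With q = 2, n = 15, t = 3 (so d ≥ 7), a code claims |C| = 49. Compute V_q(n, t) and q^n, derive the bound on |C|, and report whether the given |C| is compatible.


V_q(n, t) = 576, q^n = 32768, Hamming bound = 56, |C| = 49 ≤ bound (satisfied).

Step 1: Compute V_q(n, t) = Σ_{j=0}^3 C(n, j) (q−1)^j.
  j = 0: C(15,0)·(1)^0 = 1·1 = 1.
  j = 1: C(15,1)·(1)^1 = 15·1 = 15.
  j = 2: C(15,2)·(1)^2 = 105·1 = 105.
  j = 3: C(15,3)·(1)^3 = 455·1 = 455.
  V_q(n, t) = 1 + 15 + 105 + 455 = 576.
Step 2: q^n = 2^15 = 32768.
Step 3: Hamming bound ⌊q^n / V_q(n,t)⌋ = ⌊32768/576⌋ = 56.
Step 4: Compare |C| = 49 to 56: satisfied.
The claimed |C| lies below the Hamming bound.


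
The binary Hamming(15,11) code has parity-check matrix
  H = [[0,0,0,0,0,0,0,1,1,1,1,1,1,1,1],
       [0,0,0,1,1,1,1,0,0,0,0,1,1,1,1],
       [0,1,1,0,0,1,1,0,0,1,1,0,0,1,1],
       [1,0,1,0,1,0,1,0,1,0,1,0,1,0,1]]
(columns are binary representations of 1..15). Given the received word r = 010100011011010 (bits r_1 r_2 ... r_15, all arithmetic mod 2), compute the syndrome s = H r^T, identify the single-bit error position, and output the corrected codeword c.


s = (1, 1, 1, 0)^T, error position = 14, corrected codeword c = 010100011011000

Compute s = H r^T mod 2 one row at a time:
  s_1 = 1 + 1 + 0 + 1 + 1 + 0 + 1 + 0 = 5 ≡ 1 (mod 2).
  s_2 = 1 + 0 + 0 + 0 + 1 + 0 + 1 + 0 = 3 ≡ 1 (mod 2).
  s_3 = 1 + 0 + 0 + 0 + 0 + 1 + 1 + 0 = 3 ≡ 1 (mod 2).
  s_4 = 0 + 0 + 0 + 0 + 1 + 1 + 0 + 0 = 2 ≡ 0 (mod 2).
s = (1, 1, 1, 0)^T — this equals column 14 of H (binary 1110), so error is at position 14.
Correct: flip bit 14 of r = 010100011011010 to get c = 010100011011000.


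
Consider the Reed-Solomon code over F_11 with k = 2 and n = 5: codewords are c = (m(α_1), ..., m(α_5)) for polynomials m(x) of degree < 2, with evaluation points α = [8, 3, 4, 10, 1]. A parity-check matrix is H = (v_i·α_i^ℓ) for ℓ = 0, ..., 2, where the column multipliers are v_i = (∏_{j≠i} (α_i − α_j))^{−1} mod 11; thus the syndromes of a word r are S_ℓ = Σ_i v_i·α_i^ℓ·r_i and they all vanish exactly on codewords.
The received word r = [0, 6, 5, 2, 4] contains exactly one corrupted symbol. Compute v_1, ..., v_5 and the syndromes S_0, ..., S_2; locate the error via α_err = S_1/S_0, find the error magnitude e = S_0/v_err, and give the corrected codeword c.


S = (7, 6, 2), error at position 3, error magnitude e = 9, c = [0, 6, 7, 2, 4].

Step 1: column multipliers v_i = (∏_{j≠i}(α_i − α_j))^{−1} mod 11.
  i = 1 (α = 8): (8−3)(8−4)(8−10)(8−1) = 5·4·(−2)·7 = −280 ≡ 6, so v_1 = 6^{−1} = 2 (mod 11).
  i = 2 (α = 3): (3−8)(3−4)(3−10)(3−1) = (−5)·(−1)·(−7)·2 = −70 ≡ 7, so v_2 = 7^{−1} = 8 (mod 11).
  i = 3 (α = 4): (4−8)(4−3)(4−10)(4−1) = (−4)·1·(−6)·3 = 72 ≡ 6, so v_3 = 6^{−1} = 2 (mod 11).
  i = 4 (α = 10): (10−8)(10−3)(10−4)(10−1) = 2·7·6·9 = 756 ≡ 8, so v_4 = 8^{−1} = 7 (mod 11).
  i = 5 (α = 1): (1−8)(1−3)(1−4)(1−10) = (−7)·(−2)·(−3)·(−9) = 378 ≡ 4, so v_5 = 4^{−1} = 3 (mod 11).
  v = [2, 8, 2, 7, 3].
Step 2: syndromes of r = [0, 6, 5, 2, 4] (all sums mod 11).
  S_0 = Σ v_i r_i = 2·0 + 8·6 + 2·5 + 7·2 + 3·4 = 84 ≡ 7.
  S_1 = Σ v_i α_i r_i = 2·8·0 + 8·3·6 + 2·4·5 + 7·10·2 + 3·1·4 = 336 ≡ 6.
  α_i^2 mod 11 = [9, 9, 5, 1, 1].
  S_2 = Σ v_i α_i^2 r_i = 2·9·0 + 8·9·6 + 2·5·5 + 7·1·2 + 3·1·4 = 508 ≡ 2.
  S = (7, 6, 2) ≠ 0, so r is not a codeword (an error is present).
Step 3: locate the error. For a single error e at position i, S_ℓ = v_i·e·α_i^ℓ, so α_err = S_1/S_0.
  S_0^{−1} = 7^{−1} = 8 (mod 11), so α_err = 6·8 = 48 ≡ 4 = α_3. Error position i = 3.
  Consistency check: S_2/S_1 = 2·2 = 4 ≡ 4 = α_err ✓ (single-error assumption holds).
Step 4: error magnitude e = S_0/v_3 = S_0·∏_{j≠3}(α_3 − α_j) = 7·6 = 42 ≡ 9 (mod 11).
Step 5: correct position 3: c_3 = r_3 − e = 5 − 9 ≡ 7 (mod 11). Hence c = [0, 6, 7, 2, 4].
  Check: interpolating c through the α_i gives m(x) = 3 + 1·x (degree < 2) with m(α_i) = c_i for every i, so c is indeed a codeword.


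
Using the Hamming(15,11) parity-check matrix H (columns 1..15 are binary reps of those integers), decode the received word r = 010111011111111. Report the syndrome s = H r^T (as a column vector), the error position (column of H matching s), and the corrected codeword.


s = (0, 1, 0, 1)^T, error position = 5, corrected codeword c = 010101011111111

Compute s = H r^T mod 2 one row at a time:
  s_1 = 1 + 1 + 1 + 1 + 1 + 1 + 1 + 1 = 8 ≡ 0 (mod 2).
  s_2 = 1 + 1 + 1 + 0 + 1 + 1 + 1 + 1 = 7 ≡ 1 (mod 2).
  s_3 = 1 + 0 + 1 + 0 + 1 + 1 + 1 + 1 = 6 ≡ 0 (mod 2).
  s_4 = 0 + 0 + 1 + 0 + 1 + 1 + 1 + 1 = 5 ≡ 1 (mod 2).
s = (0, 1, 0, 1)^T — this equals column 5 of H (binary 0101), so error is at position 5.
Correct: flip bit 5 of r = 010111011111111 to get c = 010101011111111.


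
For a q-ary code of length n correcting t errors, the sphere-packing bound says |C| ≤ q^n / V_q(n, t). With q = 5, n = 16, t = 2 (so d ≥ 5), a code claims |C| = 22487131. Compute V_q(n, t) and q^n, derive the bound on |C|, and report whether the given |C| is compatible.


V_q(n, t) = 1985, q^n = 152587890625, Hamming bound = 76870473, |C| = 22487131 ≤ bound (satisfied).

Step 1: Compute V_q(n, t) = Σ_{j=0}^2 C(n, j) (q−1)^j.
  j = 0: C(16,0)·(4)^0 = 1·1 = 1.
  j = 1: C(16,1)·(4)^1 = 16·4 = 64.
  j = 2: C(16,2)·(4)^2 = 120·16 = 1920.
  V_q(n, t) = 1 + 64 + 1920 = 1985.
Step 2: q^n = 5^16 = 152587890625.
Step 3: Hamming bound ⌊q^n / V_q(n,t)⌋ = ⌊152587890625/1985⌋ = 76870473.
Step 4: Compare |C| = 22487131 to 76870473: satisfied.
The claimed |C| lies below the Hamming bound.


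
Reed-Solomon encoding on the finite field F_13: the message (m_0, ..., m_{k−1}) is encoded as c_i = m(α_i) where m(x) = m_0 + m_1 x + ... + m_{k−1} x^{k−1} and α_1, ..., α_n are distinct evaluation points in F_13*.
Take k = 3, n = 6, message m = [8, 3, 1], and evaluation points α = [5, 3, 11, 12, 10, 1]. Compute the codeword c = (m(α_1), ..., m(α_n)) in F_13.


c = [9, 0, 6, 6, 8, 12]

Message polynomial: m(x) = 8 + 3·x + 1·x^2 (mod 13).
For each evaluation point α_i, compute m(α_i) mod 13:
  α_1 = 5: Horner steps 1 → 8 → 9, so m(5) = 9.
  α_2 = 3: Horner steps 1 → 6 → 0, so m(3) = 0.
  α_3 = 11: Horner steps 1 → 1 → 6, so m(11) = 6.
  α_4 = 12: Horner steps 1 → 2 → 6, so m(12) = 6.
  α_5 = 10: Horner steps 1 → 0 → 8, so m(10) = 8.
  α_6 = 1: Horner steps 1 → 4 → 12, so m(1) = 12.
Codeword c = [9, 0, 6, 6, 8, 12] ∈ F_13^6.


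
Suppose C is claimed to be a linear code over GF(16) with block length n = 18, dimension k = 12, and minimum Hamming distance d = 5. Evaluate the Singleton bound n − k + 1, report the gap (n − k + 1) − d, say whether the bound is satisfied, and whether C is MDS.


Singleton RHS = n − k + 1 = 7, slack = 2, bound satisfied, not MDS.

Singleton bound: d ≤ n − k + 1.
Here n = 18, k = 12, so n − k + 1 = 7.
Given d = 5, check d ≤ 7: YES.
Slack = (n − k + 1) − d = 2.
The code is NOT MDS (slack = 2 > 0).
Description: the claimed parameters are [18, 12, 5]_16; such a code would be non-MDS.


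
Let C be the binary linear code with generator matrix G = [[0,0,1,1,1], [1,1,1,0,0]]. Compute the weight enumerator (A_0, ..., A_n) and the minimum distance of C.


Weight distribution: A_0 = 1, A_3 = 2, A_4 = 1. Minimum distance d = 3.

Enumerate all 2^2 = 4 messages m ∈ F_2^2.
For each, compute codeword c = mG in F_2^5, then tally its weight.
  m = 00 → c = 00000, weight = 0.
  m = 10 → c = 00111, weight = 3.
  m = 01 → c = 11100, weight = 3.
  m = 11 → c = 11011, weight = 4.
Tally weights:
  weight 0: 1 codewords.
  weight 3: 2 codewords.
  weight 4: 1 codewords.
Minimum distance d = smallest w > 0 with A_w > 0 = 3.
Sanity: Σ A_w = 4 = 2^2 = 4 ✓.


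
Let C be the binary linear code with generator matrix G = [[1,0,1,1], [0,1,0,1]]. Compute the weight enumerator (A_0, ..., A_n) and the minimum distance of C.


Weight distribution: A_0 = 1, A_2 = 1, A_3 = 2. Minimum distance d = 2.

Enumerate all 2^2 = 4 messages m ∈ F_2^2.
For each, compute codeword c = mG in F_2^4, then tally its weight.
  m = 00 → c = 0000, weight = 0.
  m = 10 → c = 1011, weight = 3.
  m = 01 → c = 0101, weight = 2.
  m = 11 → c = 1110, weight = 3.
Tally weights:
  weight 0: 1 codewords.
  weight 2: 1 codewords.
  weight 3: 2 codewords.
Minimum distance d = smallest w > 0 with A_w > 0 = 2.
Sanity: Σ A_w = 4 = 2^2 = 4 ✓.


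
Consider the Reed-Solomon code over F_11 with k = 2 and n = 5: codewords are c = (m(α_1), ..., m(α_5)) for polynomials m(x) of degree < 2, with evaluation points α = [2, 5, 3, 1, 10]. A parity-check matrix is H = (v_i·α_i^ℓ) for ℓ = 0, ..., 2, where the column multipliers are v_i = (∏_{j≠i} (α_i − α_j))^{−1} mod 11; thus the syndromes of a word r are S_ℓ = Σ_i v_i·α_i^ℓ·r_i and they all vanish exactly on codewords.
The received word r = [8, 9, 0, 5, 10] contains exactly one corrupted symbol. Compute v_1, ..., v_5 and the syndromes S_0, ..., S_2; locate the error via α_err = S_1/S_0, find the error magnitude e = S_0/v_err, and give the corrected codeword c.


S = (3, 4, 9), error at position 2, error magnitude e = 3, c = [8, 6, 0, 5, 10].

Step 1: column multipliers v_i = (∏_{j≠i}(α_i − α_j))^{−1} mod 11.
  i = 1 (α = 2): (2−5)(2−3)(2−1)(2−10) = (−3)·(−1)·1·(−8) = −24 ≡ 9, so v_1 = 9^{−1} = 5 (mod 11).
  i = 2 (α = 5): (5−2)(5−3)(5−1)(5−10) = 3·2·4·(−5) = −120 ≡ 1, so v_2 = 1^{−1} = 1 (mod 11).
  i = 3 (α = 3): (3−2)(3−5)(3−1)(3−10) = 1·(−2)·2·(−7) = 28 ≡ 6, so v_3 = 6^{−1} = 2 (mod 11).
  i = 4 (α = 1): (1−2)(1−5)(1−3)(1−10) = (−1)·(−4)·(−2)·(−9) = 72 ≡ 6, so v_4 = 6^{−1} = 2 (mod 11).
  i = 5 (α = 10): (10−2)(10−5)(10−3)(10−1) = 8·5·7·9 = 2520 ≡ 1, so v_5 = 1^{−1} = 1 (mod 11).
  v = [5, 1, 2, 2, 1].
Step 2: syndromes of r = [8, 9, 0, 5, 10] (all sums mod 11).
  S_0 = Σ v_i r_i = 5·8 + 1·9 + 2·0 + 2·5 + 1·10 = 69 ≡ 3.
  S_1 = Σ v_i α_i r_i = 5·2·8 + 1·5·9 + 2·3·0 + 2·1·5 + 1·10·10 = 235 ≡ 4.
  α_i^2 mod 11 = [4, 3, 9, 1, 1].
  S_2 = Σ v_i α_i^2 r_i = 5·4·8 + 1·3·9 + 2·9·0 + 2·1·5 + 1·1·10 = 207 ≡ 9.
  S = (3, 4, 9) ≠ 0, so r is not a codeword (an error is present).
Step 3: locate the error. For a single error e at position i, S_ℓ = v_i·e·α_i^ℓ, so α_err = S_1/S_0.
  S_0^{−1} = 3^{−1} = 4 (mod 11), so α_err = 4·4 = 16 ≡ 5 = α_2. Error position i = 2.
  Consistency check: S_2/S_1 = 9·3 = 27 ≡ 5 = α_err ✓ (single-error assumption holds).
Step 4: error magnitude e = S_0/v_2 = S_0·∏_{j≠2}(α_2 − α_j) = 3·1 = 3 ≡ 3 (mod 11).
Step 5: correct position 2: c_2 = r_2 − e = 9 − 3 ≡ 6 (mod 11). Hence c = [8, 6, 0, 5, 10].
  Check: interpolating c through the α_i gives m(x) = 2 + 3·x (degree < 2) with m(α_i) = c_i for every i, so c is indeed a codeword.


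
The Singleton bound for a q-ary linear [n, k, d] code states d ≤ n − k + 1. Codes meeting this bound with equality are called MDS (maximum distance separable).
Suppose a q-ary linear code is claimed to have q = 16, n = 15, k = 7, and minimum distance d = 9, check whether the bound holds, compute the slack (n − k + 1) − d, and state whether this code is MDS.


Singleton RHS = n − k + 1 = 9, slack = 0, bound satisfied, MDS.

Singleton bound: d ≤ n − k + 1.
Here n = 15, k = 7, so n − k + 1 = 9.
Given d = 9, check d ≤ 9: YES.
Slack = (n − k + 1) − d = 0.
The code is MDS (slack = 0).
Description: the claimed parameters are [15, 7, 9]_16; such a code would be MDS (meets Singleton bound).


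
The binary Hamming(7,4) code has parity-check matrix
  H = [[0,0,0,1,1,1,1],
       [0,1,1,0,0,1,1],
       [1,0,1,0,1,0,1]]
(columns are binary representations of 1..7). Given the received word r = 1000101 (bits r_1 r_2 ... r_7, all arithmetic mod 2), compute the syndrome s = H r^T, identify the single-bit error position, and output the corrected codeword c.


s = (0, 1, 1)^T, error position = 3, corrected codeword c = 1010101

Compute s = H r^T mod 2 one row at a time:
  s_1 = 0 + 1 + 0 + 1 = 2 ≡ 0 (mod 2).
  s_2 = 0 + 0 + 0 + 1 = 1 ≡ 1 (mod 2).
  s_3 = 1 + 0 + 1 + 1 = 3 ≡ 1 (mod 2).
s = (0, 1, 1)^T — this equals column 3 of H (binary 011), so error is at position 3.
Correct: flip bit 3 of r = 1000101 to get c = 1010101.


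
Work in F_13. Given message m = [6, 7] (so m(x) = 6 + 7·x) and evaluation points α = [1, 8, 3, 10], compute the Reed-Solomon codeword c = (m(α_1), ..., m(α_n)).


c = [0, 10, 1, 11]

Message polynomial: m(x) = 6 + 7·x (mod 13).
For each evaluation point α_i, compute m(α_i) mod 13:
  α_1 = 1: Horner steps 7 → 0, so m(1) = 0.
  α_2 = 8: Horner steps 7 → 10, so m(8) = 10.
  α_3 = 3: Horner steps 7 → 1, so m(3) = 1.
  α_4 = 10: Horner steps 7 → 11, so m(10) = 11.
Codeword c = [0, 10, 1, 11] ∈ F_13^4.


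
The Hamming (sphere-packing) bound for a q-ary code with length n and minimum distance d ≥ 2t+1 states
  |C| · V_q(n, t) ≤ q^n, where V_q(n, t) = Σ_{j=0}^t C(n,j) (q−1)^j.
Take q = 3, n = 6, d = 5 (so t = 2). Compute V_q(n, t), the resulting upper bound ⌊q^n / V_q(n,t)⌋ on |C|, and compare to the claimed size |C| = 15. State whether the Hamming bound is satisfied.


V_q(n, t) = 73, q^n = 729, Hamming bound = 9, |C| = 15 > bound (violated).

Step 1: Compute V_q(n, t) = Σ_{j=0}^2 C(n, j) (q−1)^j.
  j = 0: C(6,0)·(2)^0 = 1·1 = 1.
  j = 1: C(6,1)·(2)^1 = 6·2 = 12.
  j = 2: C(6,2)·(2)^2 = 15·4 = 60.
  V_q(n, t) = 1 + 12 + 60 = 73.
Step 2: q^n = 3^6 = 729.
Step 3: Hamming bound ⌊q^n / V_q(n,t)⌋ = ⌊729/73⌋ = 9.
Step 4: Compare |C| = 15 to 9: violated.
The claimed |C| lies above the Hamming bound, so no 3-ary code of length 6 with d ≥ 5 can have 15 codewords.


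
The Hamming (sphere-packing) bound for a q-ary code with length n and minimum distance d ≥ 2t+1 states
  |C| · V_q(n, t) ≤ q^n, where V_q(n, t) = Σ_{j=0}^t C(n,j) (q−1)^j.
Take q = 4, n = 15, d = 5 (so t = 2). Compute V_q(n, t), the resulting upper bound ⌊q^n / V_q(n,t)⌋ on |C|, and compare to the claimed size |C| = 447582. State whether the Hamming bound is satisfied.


V_q(n, t) = 991, q^n = 1073741824, Hamming bound = 1083493, |C| = 447582 ≤ bound (satisfied).

Step 1: Compute V_q(n, t) = Σ_{j=0}^2 C(n, j) (q−1)^j.
  j = 0: C(15,0)·(3)^0 = 1·1 = 1.
  j = 1: C(15,1)·(3)^1 = 15·3 = 45.
  j = 2: C(15,2)·(3)^2 = 105·9 = 945.
  V_q(n, t) = 1 + 45 + 945 = 991.
Step 2: q^n = 4^15 = 1073741824.
Step 3: Hamming bound ⌊q^n / V_q(n,t)⌋ = ⌊1073741824/991⌋ = 1083493.
Step 4: Compare |C| = 447582 to 1083493: satisfied.
The claimed |C| lies below the Hamming bound.


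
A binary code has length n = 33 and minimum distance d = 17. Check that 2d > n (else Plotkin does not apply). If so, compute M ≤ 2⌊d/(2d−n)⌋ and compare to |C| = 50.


Plotkin bound M ≤ 34; given |C| = 50 > bound (violated).

Check applicability: 2d = 34, n = 33.
2d − n = 1 > 0, so Plotkin applies.
Compute d/(2d−n) = 17/1 ≈ 17.0000.
⌊d/(2d−n)⌋ = 17.
Plotkin bound: M ≤ 2·17 = 34.
Given |C| = 50, check: VIOLATED.
This |C| is above the Plotkin bound, so no binary code with n = 33, d = 17 and 50 codewords exists.


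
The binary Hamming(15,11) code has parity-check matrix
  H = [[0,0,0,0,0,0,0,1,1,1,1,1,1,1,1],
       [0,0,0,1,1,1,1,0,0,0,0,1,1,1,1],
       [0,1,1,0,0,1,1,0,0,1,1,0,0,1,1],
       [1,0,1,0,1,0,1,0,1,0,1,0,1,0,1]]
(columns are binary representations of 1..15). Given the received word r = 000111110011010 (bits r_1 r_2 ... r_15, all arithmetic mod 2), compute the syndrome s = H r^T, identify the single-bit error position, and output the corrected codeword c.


s = (0, 0, 0, 1)^T, error position = 1, corrected codeword c = 100111110011010

Compute s = H r^T mod 2 one row at a time:
  s_1 = 1 + 0 + 0 + 1 + 1 + 0 + 1 + 0 = 4 ≡ 0 (mod 2).
  s_2 = 1 + 1 + 1 + 1 + 1 + 0 + 1 + 0 = 6 ≡ 0 (mod 2).
  s_3 = 0 + 0 + 1 + 1 + 0 + 1 + 1 + 0 = 4 ≡ 0 (mod 2).
  s_4 = 0 + 0 + 1 + 1 + 0 + 1 + 0 + 0 = 3 ≡ 1 (mod 2).
s = (0, 0, 0, 1)^T — this equals column 1 of H (binary 0001), so error is at position 1.
Correct: flip bit 1 of r = 000111110011010 to get c = 100111110011010.


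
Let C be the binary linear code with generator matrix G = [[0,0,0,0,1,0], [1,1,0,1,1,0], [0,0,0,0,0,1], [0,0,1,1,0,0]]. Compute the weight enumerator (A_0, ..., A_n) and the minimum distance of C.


Weight distribution: A_0 = 1, A_1 = 2, A_2 = 2, A_3 = 4, A_4 = 5, A_5 = 2. Minimum distance d = 1.

Enumerate all 2^4 = 16 messages m ∈ F_2^4.
For each, compute codeword c = mG in F_2^6, then tally its weight.
  m = 0000 → c = 000000, weight = 0.
  m = 1000 → c = 000010, weight = 1.
  m = 0100 → c = 110110, weight = 4.
  m = 1100 → c = 110100, weight = 3.
  m = 0010 → c = 000001, weight = 1.
  m = 1010 → c = 000011, weight = 2.
  m = 0110 → c = 110111, weight = 5.
  m = 1110 → c = 110101, weight = 4.
  m = 0001 → c = 001100, weight = 2.
  m = 1001 → c = 001110, weight = 3.
  m = 0101 → c = 111010, weight = 4.
  m = 1101 → c = 111000, weight = 3.
  m = 0011 → c = 001101, weight = 3.
  m = 1011 → c = 001111, weight = 4.
  m = 0111 → c = 111011, weight = 5.
  m = 1111 → c = 111001, weight = 4.
Tally weights:
  weight 0: 1 codewords.
  weight 1: 2 codewords.
  weight 2: 2 codewords.
  weight 3: 4 codewords.
  weight 4: 5 codewords.
  weight 5: 2 codewords.
Minimum distance d = smallest w > 0 with A_w > 0 = 1.
Sanity: Σ A_w = 16 = 2^4 = 16 ✓.


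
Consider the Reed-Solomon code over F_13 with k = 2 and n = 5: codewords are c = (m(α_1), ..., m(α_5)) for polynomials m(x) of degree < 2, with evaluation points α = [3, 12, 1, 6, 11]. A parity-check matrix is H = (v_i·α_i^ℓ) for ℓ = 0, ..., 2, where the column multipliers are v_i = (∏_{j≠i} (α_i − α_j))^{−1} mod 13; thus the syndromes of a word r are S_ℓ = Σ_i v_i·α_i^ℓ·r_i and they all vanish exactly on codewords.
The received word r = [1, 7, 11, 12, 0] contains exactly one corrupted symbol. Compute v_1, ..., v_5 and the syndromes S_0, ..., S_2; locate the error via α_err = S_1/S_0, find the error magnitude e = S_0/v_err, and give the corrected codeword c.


S = (10, 3, 10), error at position 2, error magnitude e = 12, c = [1, 8, 11, 12, 0].

Step 1: column multipliers v_i = (∏_{j≠i}(α_i − α_j))^{−1} mod 13.
  i = 1 (α = 3): (3−12)(3−1)(3−6)(3−11) = (−9)·2·(−3)·(−8) = −432 ≡ 10, so v_1 = 10^{−1} = 4 (mod 13).
  i = 2 (α = 12): (12−3)(12−1)(12−6)(12−11) = 9·11·6·1 = 594 ≡ 9, so v_2 = 9^{−1} = 3 (mod 13).
  i = 3 (α = 1): (1−3)(1−12)(1−6)(1−11) = (−2)·(−11)·(−5)·(−10) = 1100 ≡ 8, so v_3 = 8^{−1} = 5 (mod 13).
  i = 4 (α = 6): (6−3)(6−12)(6−1)(6−11) = 3·(−6)·5·(−5) = 450 ≡ 8, so v_4 = 8^{−1} = 5 (mod 13).
  i = 5 (α = 11): (11−3)(11−12)(11−1)(11−6) = 8·(−1)·10·5 = −400 ≡ 3, so v_5 = 3^{−1} = 9 (mod 13).
  v = [4, 3, 5, 5, 9].
Step 2: syndromes of r = [1, 7, 11, 12, 0] (all sums mod 13).
  S_0 = Σ v_i r_i = 4·1 + 3·7 + 5·11 + 5·12 + 9·0 = 140 ≡ 10.
  S_1 = Σ v_i α_i r_i = 4·3·1 + 3·12·7 + 5·1·11 + 5·6·12 + 9·11·0 = 679 ≡ 3.
  α_i^2 mod 13 = [9, 1, 1, 10, 4].
  S_2 = Σ v_i α_i^2 r_i = 4·9·1 + 3·1·7 + 5·1·11 + 5·10·12 + 9·4·0 = 712 ≡ 10.
  S = (10, 3, 10) ≠ 0, so r is not a codeword (an error is present).
Step 3: locate the error. For a single error e at position i, S_ℓ = v_i·e·α_i^ℓ, so α_err = S_1/S_0.
  S_0^{−1} = 10^{−1} = 4 (mod 13), so α_err = 3·4 = 12 ≡ 12 = α_2. Error position i = 2.
  Consistency check: S_2/S_1 = 10·9 = 90 ≡ 12 = α_err ✓ (single-error assumption holds).
Step 4: error magnitude e = S_0/v_2 = S_0·∏_{j≠2}(α_2 − α_j) = 10·9 = 90 ≡ 12 (mod 13).
Step 5: correct position 2: c_2 = r_2 − e = 7 − 12 ≡ 8 (mod 13). Hence c = [1, 8, 11, 12, 0].
  Check: interpolating c through the α_i gives m(x) = 3 + 8·x (degree < 2) with m(α_i) = c_i for every i, so c is indeed a codeword.


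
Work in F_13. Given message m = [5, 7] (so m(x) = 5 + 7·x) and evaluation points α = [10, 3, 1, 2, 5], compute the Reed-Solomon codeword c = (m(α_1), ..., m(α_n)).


c = [10, 0, 12, 6, 1]

Message polynomial: m(x) = 5 + 7·x (mod 13).
For each evaluation point α_i, compute m(α_i) mod 13:
  α_1 = 10: Horner steps 7 → 10, so m(10) = 10.
  α_2 = 3: Horner steps 7 → 0, so m(3) = 0.
  α_3 = 1: Horner steps 7 → 12, so m(1) = 12.
  α_4 = 2: Horner steps 7 → 6, so m(2) = 6.
  α_5 = 5: Horner steps 7 → 1, so m(5) = 1.
Codeword c = [10, 0, 12, 6, 1] ∈ F_13^5.


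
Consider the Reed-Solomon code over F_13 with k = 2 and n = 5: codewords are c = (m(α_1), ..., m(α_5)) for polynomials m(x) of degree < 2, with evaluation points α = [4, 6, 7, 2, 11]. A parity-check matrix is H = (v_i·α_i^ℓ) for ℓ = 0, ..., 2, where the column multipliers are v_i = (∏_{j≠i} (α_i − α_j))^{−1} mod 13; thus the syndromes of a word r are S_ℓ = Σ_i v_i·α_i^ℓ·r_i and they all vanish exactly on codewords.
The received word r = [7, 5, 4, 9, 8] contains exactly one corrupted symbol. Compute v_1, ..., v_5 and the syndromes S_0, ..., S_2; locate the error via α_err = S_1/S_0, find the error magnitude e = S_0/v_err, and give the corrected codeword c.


S = (5, 3, 7), error at position 5, error magnitude e = 8, c = [7, 5, 4, 9, 0].

Step 1: column multipliers v_i = (∏_{j≠i}(α_i − α_j))^{−1} mod 13.
  i = 1 (α = 4): (4−6)(4−7)(4−2)(4−11) = (−2)·(−3)·2·(−7) = −84 ≡ 7, so v_1 = 7^{−1} = 2 (mod 13).
  i = 2 (α = 6): (6−4)(6−7)(6−2)(6−11) = 2·(−1)·4·(−5) = 40 ≡ 1, so v_2 = 1^{−1} = 1 (mod 13).
  i = 3 (α = 7): (7−4)(7−6)(7−2)(7−11) = 3·1·5·(−4) = −60 ≡ 5, so v_3 = 5^{−1} = 8 (mod 13).
  i = 4 (α = 2): (2−4)(2−6)(2−7)(2−11) = (−2)·(−4)·(−5)·(−9) = 360 ≡ 9, so v_4 = 9^{−1} = 3 (mod 13).
  i = 5 (α = 11): (11−4)(11−6)(11−7)(11−2) = 7·5·4·9 = 1260 ≡ 12, so v_5 = 12^{−1} = 12 (mod 13).
  v = [2, 1, 8, 3, 12].
Step 2: syndromes of r = [7, 5, 4, 9, 8] (all sums mod 13).
  S_0 = Σ v_i r_i = 2·7 + 1·5 + 8·4 + 3·9 + 12·8 = 174 ≡ 5.
  S_1 = Σ v_i α_i r_i = 2·4·7 + 1·6·5 + 8·7·4 + 3·2·9 + 12·11·8 = 1420 ≡ 3.
  α_i^2 mod 13 = [3, 10, 10, 4, 4].
  S_2 = Σ v_i α_i^2 r_i = 2·3·7 + 1·10·5 + 8·10·4 + 3·4·9 + 12·4·8 = 904 ≡ 7.
  S = (5, 3, 7) ≠ 0, so r is not a codeword (an error is present).
Step 3: locate the error. For a single error e at position i, S_ℓ = v_i·e·α_i^ℓ, so α_err = S_1/S_0.
  S_0^{−1} = 5^{−1} = 8 (mod 13), so α_err = 3·8 = 24 ≡ 11 = α_5. Error position i = 5.
  Consistency check: S_2/S_1 = 7·9 = 63 ≡ 11 = α_err ✓ (single-error assumption holds).
Step 4: error magnitude e = S_0/v_5 = S_0·∏_{j≠5}(α_5 − α_j) = 5·12 = 60 ≡ 8 (mod 13).
Step 5: correct position 5: c_5 = r_5 − e = 8 − 8 ≡ 0 (mod 13). Hence c = [7, 5, 4, 9, 0].
  Check: interpolating c through the α_i gives m(x) = 11 + 12·x (degree < 2) with m(α_i) = c_i for every i, so c is indeed a codeword.


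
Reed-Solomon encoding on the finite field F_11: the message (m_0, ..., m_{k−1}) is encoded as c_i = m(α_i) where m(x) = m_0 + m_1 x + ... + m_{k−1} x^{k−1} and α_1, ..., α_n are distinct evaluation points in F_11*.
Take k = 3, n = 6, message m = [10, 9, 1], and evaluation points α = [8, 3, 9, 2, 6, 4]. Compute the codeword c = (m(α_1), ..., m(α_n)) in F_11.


c = [3, 2, 7, 10, 1, 7]

Message polynomial: m(x) = 10 + 9·x + 1·x^2 (mod 11).
For each evaluation point α_i, compute m(α_i) mod 11:
  α_1 = 8: Horner steps 1 → 6 → 3, so m(8) = 3.
  α_2 = 3: Horner steps 1 → 1 → 2, so m(3) = 2.
  α_3 = 9: Horner steps 1 → 7 → 7, so m(9) = 7.
  α_4 = 2: Horner steps 1 → 0 → 10, so m(2) = 10.
  α_5 = 6: Horner steps 1 → 4 → 1, so m(6) = 1.
  α_6 = 4: Horner steps 1 → 2 → 7, so m(4) = 7.
Codeword c = [3, 2, 7, 10, 1, 7] ∈ F_11^6.


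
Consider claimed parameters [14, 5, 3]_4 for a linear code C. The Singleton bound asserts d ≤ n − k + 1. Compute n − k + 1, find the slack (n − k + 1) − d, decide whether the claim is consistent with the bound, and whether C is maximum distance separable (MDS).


Singleton RHS = n − k + 1 = 10, slack = 7, bound satisfied, not MDS.

Singleton bound: d ≤ n − k + 1.
Here n = 14, k = 5, so n − k + 1 = 10.
Given d = 3, check d ≤ 10: YES.
Slack = (n − k + 1) − d = 7.
The code is NOT MDS (slack = 7 > 0).
Description: the claimed parameters are [14, 5, 3]_4; such a code would be non-MDS.


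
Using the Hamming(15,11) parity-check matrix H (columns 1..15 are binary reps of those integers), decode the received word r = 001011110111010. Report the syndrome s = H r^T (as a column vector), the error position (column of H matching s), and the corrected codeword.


s = (1, 1, 0, 0)^T, error position = 12, corrected codeword c = 001011110110010

Compute s = H r^T mod 2 one row at a time:
  s_1 = 1 + 0 + 1 + 1 + 1 + 0 + 1 + 0 = 5 ≡ 1 (mod 2).
  s_2 = 0 + 1 + 1 + 1 + 1 + 0 + 1 + 0 = 5 ≡ 1 (mod 2).
  s_3 = 0 + 1 + 1 + 1 + 1 + 1 + 1 + 0 = 6 ≡ 0 (mod 2).
  s_4 = 0 + 1 + 1 + 1 + 0 + 1 + 0 + 0 = 4 ≡ 0 (mod 2).
s = (1, 1, 0, 0)^T — this equals column 12 of H (binary 1100), so error is at position 12.
Correct: flip bit 12 of r = 001011110111010 to get c = 001011110110010.
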